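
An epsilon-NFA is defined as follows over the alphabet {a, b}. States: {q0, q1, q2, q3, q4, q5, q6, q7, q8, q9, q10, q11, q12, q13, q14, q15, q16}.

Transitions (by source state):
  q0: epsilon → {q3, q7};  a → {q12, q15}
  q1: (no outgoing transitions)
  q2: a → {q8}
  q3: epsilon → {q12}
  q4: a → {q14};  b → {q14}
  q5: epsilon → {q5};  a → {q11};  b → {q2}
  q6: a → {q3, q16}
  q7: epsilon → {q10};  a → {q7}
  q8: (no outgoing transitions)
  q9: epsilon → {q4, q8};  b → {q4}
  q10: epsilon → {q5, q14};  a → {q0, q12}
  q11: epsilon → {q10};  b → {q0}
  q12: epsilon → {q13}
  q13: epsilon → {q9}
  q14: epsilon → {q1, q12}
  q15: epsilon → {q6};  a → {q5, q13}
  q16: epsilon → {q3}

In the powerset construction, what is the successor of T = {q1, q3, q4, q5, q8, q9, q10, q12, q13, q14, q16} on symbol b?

{q1, q2, q4, q8, q9, q12, q13, q14}

q4 on b → {q14}.
q5 on b → {q2}.
q9 on b → {q4}.
No b-transition from q1, q3, q8, q10, q12, q13, q14, q16.
Union after reading b: {q2, q4, q14}.
Now take the epsilon-closure:
From q14 via epsilon: add q1, q12.
From q12 via epsilon: add q13.
From q13 via epsilon: add q9.
From q9 via epsilon: add q8.
No new states can be added; the closed set is {q1, q2, q4, q8, q9, q12, q13, q14}.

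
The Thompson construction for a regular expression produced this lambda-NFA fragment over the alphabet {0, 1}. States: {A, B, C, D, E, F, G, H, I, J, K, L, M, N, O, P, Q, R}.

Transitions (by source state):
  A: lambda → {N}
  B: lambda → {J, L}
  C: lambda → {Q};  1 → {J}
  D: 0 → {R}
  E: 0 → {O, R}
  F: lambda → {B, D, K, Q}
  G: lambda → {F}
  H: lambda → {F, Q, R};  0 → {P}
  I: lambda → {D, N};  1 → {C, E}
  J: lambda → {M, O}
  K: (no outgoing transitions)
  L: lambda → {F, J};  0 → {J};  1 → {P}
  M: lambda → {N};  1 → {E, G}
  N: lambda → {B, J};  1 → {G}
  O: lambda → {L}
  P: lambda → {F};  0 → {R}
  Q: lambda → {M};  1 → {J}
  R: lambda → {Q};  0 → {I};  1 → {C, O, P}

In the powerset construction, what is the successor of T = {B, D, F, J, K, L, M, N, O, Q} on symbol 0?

D on 0 → {R}.
L on 0 → {J}.
No 0-transition from B, F, J, K, M, N, O, Q.
Union after reading 0: {J, R}.
Now take the lambda-closure:
From J via lambda: add M, O.
From R via lambda: add Q.
From M via lambda: add N.
From O via lambda: add L.
From L via lambda: add F.
From N via lambda: add B.
From F via lambda: add D, K.
No new states can be added; the closed set is {B, D, F, J, K, L, M, N, O, Q, R}.

{B, D, F, J, K, L, M, N, O, Q, R}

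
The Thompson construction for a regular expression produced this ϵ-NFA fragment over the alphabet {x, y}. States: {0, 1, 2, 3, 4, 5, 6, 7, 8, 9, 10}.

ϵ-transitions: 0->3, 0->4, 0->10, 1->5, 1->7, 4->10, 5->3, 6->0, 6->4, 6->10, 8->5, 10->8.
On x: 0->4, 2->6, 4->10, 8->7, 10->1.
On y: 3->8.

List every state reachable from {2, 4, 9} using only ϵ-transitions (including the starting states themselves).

Start with {2, 4, 9}.
From 4 via ϵ: add 10.
From 10 via ϵ: add 8.
From 8 via ϵ: add 5.
From 5 via ϵ: add 3.
No new states can be added; the closed set is {2, 3, 4, 5, 8, 9, 10}.

{2, 3, 4, 5, 8, 9, 10}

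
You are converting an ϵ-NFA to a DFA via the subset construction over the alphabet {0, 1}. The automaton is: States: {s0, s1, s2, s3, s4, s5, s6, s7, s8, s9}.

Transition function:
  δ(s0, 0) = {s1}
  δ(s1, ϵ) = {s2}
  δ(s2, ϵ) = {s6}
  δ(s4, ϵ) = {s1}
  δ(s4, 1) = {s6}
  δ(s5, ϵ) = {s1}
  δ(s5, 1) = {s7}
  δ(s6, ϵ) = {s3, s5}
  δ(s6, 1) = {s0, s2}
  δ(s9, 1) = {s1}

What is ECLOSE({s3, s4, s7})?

{s1, s2, s3, s4, s5, s6, s7}

Start with {s3, s4, s7}.
From s4 via ϵ: add s1.
From s1 via ϵ: add s2.
From s2 via ϵ: add s6.
From s6 via ϵ: add s5.
No new states can be added; the closed set is {s1, s2, s3, s4, s5, s6, s7}.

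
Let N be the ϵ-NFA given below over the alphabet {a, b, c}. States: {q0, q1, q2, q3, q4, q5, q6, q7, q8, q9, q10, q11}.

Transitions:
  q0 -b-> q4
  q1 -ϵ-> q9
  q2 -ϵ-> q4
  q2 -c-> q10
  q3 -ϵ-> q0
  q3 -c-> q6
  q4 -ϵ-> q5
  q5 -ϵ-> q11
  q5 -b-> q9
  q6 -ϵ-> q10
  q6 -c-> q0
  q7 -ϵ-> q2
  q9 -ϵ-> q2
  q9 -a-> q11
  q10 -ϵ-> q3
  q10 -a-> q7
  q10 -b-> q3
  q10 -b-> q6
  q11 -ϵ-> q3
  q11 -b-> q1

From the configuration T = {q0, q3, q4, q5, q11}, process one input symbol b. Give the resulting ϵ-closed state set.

{q0, q1, q2, q3, q4, q5, q9, q11}

q0 on b → {q4}.
q5 on b → {q9}.
q11 on b → {q1}.
No b-transition from q3, q4.
Union after reading b: {q1, q4, q9}.
Now take the ϵ-closure:
From q4 via ϵ: add q5.
From q9 via ϵ: add q2.
From q5 via ϵ: add q11.
From q11 via ϵ: add q3.
From q3 via ϵ: add q0.
No new states can be added; the closed set is {q0, q1, q2, q3, q4, q5, q9, q11}.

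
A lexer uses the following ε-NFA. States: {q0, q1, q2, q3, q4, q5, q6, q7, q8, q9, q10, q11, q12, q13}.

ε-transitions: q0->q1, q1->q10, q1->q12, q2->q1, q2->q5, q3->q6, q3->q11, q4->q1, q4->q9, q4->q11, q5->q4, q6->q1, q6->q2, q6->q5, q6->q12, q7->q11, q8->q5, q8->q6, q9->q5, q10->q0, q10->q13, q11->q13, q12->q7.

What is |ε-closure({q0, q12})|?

7

Start with {q0, q12}.
From q0 via ε: add q1.
From q12 via ε: add q7.
From q1 via ε: add q10.
From q7 via ε: add q11.
From q10 via ε: add q13.
ε-closure = {q0, q1, q7, q10, q11, q12, q13}, which has 7 states.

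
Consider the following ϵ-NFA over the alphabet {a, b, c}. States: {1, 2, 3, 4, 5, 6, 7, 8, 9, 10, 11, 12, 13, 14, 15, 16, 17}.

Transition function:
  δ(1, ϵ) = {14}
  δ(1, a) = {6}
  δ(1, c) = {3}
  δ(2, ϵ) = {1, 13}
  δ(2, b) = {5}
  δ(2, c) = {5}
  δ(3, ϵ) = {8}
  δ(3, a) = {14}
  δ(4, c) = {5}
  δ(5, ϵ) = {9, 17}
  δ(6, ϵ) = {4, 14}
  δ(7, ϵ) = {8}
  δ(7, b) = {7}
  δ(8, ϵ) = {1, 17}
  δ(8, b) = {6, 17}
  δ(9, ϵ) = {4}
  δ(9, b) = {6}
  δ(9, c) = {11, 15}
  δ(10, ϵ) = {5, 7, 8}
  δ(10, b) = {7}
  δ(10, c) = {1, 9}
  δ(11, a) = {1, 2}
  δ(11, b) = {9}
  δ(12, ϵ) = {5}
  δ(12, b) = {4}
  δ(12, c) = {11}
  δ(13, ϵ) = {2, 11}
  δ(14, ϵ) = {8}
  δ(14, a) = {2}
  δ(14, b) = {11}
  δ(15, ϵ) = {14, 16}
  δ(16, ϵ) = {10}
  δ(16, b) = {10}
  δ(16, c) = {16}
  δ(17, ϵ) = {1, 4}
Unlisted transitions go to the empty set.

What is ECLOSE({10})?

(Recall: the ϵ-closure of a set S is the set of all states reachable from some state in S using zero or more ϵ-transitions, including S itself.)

{1, 4, 5, 7, 8, 9, 10, 14, 17}

Start with {10}.
From 10 via ϵ: add 5, 7, 8.
From 5 via ϵ: add 9, 17.
From 8 via ϵ: add 1.
From 1 via ϵ: add 14.
From 9 via ϵ: add 4.
No new states can be added; the closed set is {1, 4, 5, 7, 8, 9, 10, 14, 17}.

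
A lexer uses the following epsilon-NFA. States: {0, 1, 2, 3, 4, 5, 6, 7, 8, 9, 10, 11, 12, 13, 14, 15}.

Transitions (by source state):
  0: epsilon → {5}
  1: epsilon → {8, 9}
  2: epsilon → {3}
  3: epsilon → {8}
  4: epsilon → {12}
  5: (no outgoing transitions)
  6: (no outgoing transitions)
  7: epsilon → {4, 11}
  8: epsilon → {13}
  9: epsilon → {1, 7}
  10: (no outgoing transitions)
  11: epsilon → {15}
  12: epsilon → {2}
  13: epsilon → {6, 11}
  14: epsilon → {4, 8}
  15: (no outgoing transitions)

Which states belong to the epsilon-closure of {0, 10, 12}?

{0, 2, 3, 5, 6, 8, 10, 11, 12, 13, 15}

Start with {0, 10, 12}.
From 0 via epsilon: add 5.
From 12 via epsilon: add 2.
From 2 via epsilon: add 3.
From 3 via epsilon: add 8.
From 8 via epsilon: add 13.
From 13 via epsilon: add 6, 11.
From 11 via epsilon: add 15.
No new states can be added; the closed set is {0, 2, 3, 5, 6, 8, 10, 11, 12, 13, 15}.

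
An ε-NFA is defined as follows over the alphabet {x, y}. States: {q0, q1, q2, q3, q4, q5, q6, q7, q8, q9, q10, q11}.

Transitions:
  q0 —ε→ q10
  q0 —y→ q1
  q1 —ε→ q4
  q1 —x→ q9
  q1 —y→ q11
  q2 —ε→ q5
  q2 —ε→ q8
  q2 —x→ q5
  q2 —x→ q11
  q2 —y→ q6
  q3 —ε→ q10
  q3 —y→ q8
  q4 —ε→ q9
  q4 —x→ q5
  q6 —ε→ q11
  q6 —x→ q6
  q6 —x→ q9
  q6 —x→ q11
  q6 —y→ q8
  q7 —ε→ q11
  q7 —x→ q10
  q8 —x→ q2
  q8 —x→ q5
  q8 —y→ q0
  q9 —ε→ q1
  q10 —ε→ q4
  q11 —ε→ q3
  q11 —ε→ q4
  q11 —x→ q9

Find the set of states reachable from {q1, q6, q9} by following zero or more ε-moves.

{q1, q3, q4, q6, q9, q10, q11}

Start with {q1, q6, q9}.
From q1 via ε: add q4.
From q6 via ε: add q11.
From q11 via ε: add q3.
From q3 via ε: add q10.
No new states can be added; the closed set is {q1, q3, q4, q6, q9, q10, q11}.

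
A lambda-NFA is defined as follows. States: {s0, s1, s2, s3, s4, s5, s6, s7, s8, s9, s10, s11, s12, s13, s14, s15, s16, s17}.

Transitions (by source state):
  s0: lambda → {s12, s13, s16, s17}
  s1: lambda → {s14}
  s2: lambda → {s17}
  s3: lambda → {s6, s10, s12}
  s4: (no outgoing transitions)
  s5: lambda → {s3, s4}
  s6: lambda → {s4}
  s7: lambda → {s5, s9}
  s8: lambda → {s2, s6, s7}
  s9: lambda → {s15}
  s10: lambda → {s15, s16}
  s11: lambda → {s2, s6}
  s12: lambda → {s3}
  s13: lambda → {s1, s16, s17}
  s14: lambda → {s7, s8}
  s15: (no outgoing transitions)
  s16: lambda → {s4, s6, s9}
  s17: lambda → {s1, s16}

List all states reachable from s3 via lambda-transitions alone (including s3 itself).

{s3, s4, s6, s9, s10, s12, s15, s16}

Start with {s3}.
From s3 via lambda: add s6, s10, s12.
From s6 via lambda: add s4.
From s10 via lambda: add s15, s16.
From s16 via lambda: add s9.
No new states can be added; the closed set is {s3, s4, s6, s9, s10, s12, s15, s16}.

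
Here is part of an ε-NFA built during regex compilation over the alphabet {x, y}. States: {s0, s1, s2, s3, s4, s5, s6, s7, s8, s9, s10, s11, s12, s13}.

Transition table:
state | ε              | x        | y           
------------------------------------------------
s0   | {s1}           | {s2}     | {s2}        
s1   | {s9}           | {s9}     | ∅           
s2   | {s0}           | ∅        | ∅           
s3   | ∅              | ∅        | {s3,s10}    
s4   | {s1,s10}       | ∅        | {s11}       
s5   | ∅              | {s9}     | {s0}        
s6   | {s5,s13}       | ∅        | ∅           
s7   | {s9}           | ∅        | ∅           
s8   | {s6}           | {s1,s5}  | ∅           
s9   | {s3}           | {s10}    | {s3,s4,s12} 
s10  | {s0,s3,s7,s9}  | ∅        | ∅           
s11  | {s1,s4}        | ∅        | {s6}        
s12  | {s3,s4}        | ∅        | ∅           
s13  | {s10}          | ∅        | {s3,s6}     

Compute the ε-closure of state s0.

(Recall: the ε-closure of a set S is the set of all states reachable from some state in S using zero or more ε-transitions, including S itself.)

Start with {s0}.
From s0 via ε: add s1.
From s1 via ε: add s9.
From s9 via ε: add s3.
No new states can be added; the closed set is {s0, s1, s3, s9}.

{s0, s1, s3, s9}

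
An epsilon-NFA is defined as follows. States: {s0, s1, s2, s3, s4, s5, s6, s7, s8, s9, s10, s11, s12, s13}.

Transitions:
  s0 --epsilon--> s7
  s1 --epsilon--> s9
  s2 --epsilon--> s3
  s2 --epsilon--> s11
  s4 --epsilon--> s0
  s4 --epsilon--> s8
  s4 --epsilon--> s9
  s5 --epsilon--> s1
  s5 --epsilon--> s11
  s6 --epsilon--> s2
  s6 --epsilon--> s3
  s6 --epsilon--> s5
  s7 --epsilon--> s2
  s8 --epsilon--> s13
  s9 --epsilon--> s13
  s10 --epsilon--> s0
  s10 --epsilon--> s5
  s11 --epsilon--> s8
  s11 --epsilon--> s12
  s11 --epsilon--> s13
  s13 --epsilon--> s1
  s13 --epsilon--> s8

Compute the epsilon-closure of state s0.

{s0, s1, s2, s3, s7, s8, s9, s11, s12, s13}

Start with {s0}.
From s0 via epsilon: add s7.
From s7 via epsilon: add s2.
From s2 via epsilon: add s3, s11.
From s11 via epsilon: add s8, s12, s13.
From s13 via epsilon: add s1.
From s1 via epsilon: add s9.
No new states can be added; the closed set is {s0, s1, s2, s3, s7, s8, s9, s11, s12, s13}.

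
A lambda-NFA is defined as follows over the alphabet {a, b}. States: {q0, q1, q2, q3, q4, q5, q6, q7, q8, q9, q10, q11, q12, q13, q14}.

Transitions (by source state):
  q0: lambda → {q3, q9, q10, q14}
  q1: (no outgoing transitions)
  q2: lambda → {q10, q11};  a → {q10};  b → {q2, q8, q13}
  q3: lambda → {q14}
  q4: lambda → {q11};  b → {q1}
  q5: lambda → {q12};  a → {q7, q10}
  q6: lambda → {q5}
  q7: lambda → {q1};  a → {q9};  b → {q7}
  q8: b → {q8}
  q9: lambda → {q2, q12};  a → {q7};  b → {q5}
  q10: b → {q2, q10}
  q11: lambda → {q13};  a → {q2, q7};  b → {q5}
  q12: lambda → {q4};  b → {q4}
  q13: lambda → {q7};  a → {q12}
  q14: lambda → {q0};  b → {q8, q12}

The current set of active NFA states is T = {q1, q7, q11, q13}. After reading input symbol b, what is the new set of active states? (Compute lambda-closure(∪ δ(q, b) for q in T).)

q7 on b → {q7}.
q11 on b → {q5}.
No b-transition from q1, q13.
Union after reading b: {q5, q7}.
Now take the lambda-closure:
From q5 via lambda: add q12.
From q7 via lambda: add q1.
From q12 via lambda: add q4.
From q4 via lambda: add q11.
From q11 via lambda: add q13.
No new states can be added; the closed set is {q1, q4, q5, q7, q11, q12, q13}.

{q1, q4, q5, q7, q11, q12, q13}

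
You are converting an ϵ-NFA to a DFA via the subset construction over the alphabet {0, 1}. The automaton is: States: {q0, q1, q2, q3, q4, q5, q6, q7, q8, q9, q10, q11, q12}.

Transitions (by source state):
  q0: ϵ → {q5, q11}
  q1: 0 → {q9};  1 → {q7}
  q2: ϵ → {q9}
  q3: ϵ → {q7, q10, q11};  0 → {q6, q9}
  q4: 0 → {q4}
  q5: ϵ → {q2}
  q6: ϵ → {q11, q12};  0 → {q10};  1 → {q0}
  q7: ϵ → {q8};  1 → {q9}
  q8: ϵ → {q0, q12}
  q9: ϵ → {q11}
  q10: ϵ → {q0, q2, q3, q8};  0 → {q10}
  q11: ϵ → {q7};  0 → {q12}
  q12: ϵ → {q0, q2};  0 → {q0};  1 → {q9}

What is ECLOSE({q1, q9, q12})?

Start with {q1, q9, q12}.
From q9 via ϵ: add q11.
From q12 via ϵ: add q0, q2.
From q0 via ϵ: add q5.
From q11 via ϵ: add q7.
From q7 via ϵ: add q8.
No new states can be added; the closed set is {q0, q1, q2, q5, q7, q8, q9, q11, q12}.

{q0, q1, q2, q5, q7, q8, q9, q11, q12}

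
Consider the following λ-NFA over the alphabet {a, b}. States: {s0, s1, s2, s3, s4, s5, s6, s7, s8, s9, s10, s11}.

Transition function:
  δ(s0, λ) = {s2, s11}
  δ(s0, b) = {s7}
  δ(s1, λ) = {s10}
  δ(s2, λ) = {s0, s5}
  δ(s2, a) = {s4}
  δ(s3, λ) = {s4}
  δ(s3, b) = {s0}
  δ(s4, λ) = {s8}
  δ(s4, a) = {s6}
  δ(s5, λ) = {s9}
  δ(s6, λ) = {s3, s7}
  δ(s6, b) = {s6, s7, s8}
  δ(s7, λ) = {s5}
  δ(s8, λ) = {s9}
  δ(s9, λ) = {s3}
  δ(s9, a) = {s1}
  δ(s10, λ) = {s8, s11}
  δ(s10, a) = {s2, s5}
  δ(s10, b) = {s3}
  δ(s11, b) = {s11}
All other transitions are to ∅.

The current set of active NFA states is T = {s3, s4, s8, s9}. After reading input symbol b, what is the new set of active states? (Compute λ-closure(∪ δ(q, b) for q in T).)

{s0, s2, s3, s4, s5, s8, s9, s11}

s3 on b → {s0}.
No b-transition from s4, s8, s9.
Union after reading b: {s0}.
Now take the λ-closure:
From s0 via λ: add s2, s11.
From s2 via λ: add s5.
From s5 via λ: add s9.
From s9 via λ: add s3.
From s3 via λ: add s4.
From s4 via λ: add s8.
No new states can be added; the closed set is {s0, s2, s3, s4, s5, s8, s9, s11}.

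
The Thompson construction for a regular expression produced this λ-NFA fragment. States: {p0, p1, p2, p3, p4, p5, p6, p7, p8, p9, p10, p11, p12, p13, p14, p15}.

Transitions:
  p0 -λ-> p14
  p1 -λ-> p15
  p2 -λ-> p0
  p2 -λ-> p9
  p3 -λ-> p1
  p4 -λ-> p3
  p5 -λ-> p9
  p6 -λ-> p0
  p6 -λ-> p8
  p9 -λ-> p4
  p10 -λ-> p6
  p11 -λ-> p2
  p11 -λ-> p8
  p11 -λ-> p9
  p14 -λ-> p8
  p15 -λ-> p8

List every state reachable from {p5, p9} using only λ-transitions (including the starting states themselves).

{p1, p3, p4, p5, p8, p9, p15}

Start with {p5, p9}.
From p9 via λ: add p4.
From p4 via λ: add p3.
From p3 via λ: add p1.
From p1 via λ: add p15.
From p15 via λ: add p8.
No new states can be added; the closed set is {p1, p3, p4, p5, p8, p9, p15}.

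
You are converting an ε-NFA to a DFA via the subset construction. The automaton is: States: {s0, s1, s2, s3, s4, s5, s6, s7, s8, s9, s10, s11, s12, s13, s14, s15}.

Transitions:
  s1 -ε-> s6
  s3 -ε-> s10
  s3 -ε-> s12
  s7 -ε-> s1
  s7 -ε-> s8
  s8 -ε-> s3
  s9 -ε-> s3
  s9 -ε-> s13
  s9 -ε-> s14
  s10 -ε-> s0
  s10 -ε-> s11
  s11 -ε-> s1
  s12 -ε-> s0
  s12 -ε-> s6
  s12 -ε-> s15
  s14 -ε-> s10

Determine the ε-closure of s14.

Start with {s14}.
From s14 via ε: add s10.
From s10 via ε: add s0, s11.
From s11 via ε: add s1.
From s1 via ε: add s6.
No new states can be added; the closed set is {s0, s1, s6, s10, s11, s14}.

{s0, s1, s6, s10, s11, s14}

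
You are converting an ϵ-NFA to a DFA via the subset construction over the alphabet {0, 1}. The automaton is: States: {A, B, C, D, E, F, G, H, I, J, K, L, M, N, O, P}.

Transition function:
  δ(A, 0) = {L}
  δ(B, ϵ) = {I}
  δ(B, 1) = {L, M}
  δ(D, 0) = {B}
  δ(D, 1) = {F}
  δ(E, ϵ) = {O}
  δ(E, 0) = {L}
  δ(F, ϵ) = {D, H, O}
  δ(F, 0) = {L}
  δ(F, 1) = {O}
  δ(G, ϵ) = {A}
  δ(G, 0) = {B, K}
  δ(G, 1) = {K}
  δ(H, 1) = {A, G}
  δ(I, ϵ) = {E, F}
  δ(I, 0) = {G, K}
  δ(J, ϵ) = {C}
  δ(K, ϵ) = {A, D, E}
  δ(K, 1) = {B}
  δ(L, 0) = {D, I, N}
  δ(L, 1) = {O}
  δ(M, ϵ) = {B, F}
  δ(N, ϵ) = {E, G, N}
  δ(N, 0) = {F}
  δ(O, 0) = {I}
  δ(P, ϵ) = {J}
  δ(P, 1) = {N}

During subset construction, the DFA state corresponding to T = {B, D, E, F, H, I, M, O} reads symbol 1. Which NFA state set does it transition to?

B on 1 → {L, M}.
D on 1 → {F}.
F on 1 → {O}.
H on 1 → {A, G}.
No 1-transition from E, I, M, O.
Union after reading 1: {A, F, G, L, M, O}.
Now take the ϵ-closure:
From F via ϵ: add D, H.
From M via ϵ: add B.
From B via ϵ: add I.
From I via ϵ: add E.
No new states can be added; the closed set is {A, B, D, E, F, G, H, I, L, M, O}.

{A, B, D, E, F, G, H, I, L, M, O}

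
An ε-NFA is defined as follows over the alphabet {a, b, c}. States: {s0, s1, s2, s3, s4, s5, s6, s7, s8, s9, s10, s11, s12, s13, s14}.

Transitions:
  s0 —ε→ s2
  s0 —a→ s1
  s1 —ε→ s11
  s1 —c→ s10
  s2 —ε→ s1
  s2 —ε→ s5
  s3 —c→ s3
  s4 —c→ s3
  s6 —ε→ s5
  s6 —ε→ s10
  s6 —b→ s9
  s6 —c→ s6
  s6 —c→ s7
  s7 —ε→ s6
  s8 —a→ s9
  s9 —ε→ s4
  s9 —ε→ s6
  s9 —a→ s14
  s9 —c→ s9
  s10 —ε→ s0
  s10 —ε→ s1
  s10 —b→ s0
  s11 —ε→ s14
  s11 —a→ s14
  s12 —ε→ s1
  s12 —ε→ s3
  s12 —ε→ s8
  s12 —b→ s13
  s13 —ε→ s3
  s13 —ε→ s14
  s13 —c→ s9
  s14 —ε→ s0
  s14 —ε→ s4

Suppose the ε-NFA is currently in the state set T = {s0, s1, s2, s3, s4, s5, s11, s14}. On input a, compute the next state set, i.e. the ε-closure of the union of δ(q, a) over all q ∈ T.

{s0, s1, s2, s4, s5, s11, s14}

s0 on a → {s1}.
s11 on a → {s14}.
No a-transition from s1, s2, s3, s4, s5, s14.
Union after reading a: {s1, s14}.
Now take the ε-closure:
From s1 via ε: add s11.
From s14 via ε: add s0, s4.
From s0 via ε: add s2.
From s2 via ε: add s5.
No new states can be added; the closed set is {s0, s1, s2, s4, s5, s11, s14}.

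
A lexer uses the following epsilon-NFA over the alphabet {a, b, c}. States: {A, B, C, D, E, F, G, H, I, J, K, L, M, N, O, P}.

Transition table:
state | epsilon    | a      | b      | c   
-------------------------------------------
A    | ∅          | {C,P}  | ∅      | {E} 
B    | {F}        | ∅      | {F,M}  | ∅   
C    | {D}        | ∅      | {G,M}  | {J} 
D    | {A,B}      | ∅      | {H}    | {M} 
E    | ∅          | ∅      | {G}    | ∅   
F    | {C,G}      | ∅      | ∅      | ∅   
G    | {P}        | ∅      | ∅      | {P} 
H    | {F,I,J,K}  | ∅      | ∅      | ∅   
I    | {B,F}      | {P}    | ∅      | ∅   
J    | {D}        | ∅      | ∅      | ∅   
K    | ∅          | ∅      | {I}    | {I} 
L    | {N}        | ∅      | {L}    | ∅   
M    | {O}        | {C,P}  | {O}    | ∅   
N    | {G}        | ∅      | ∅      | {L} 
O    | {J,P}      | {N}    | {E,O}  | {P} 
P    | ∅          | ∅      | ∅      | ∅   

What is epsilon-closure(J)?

Start with {J}.
From J via epsilon: add D.
From D via epsilon: add A, B.
From B via epsilon: add F.
From F via epsilon: add C, G.
From G via epsilon: add P.
No new states can be added; the closed set is {A, B, C, D, F, G, J, P}.

{A, B, C, D, F, G, J, P}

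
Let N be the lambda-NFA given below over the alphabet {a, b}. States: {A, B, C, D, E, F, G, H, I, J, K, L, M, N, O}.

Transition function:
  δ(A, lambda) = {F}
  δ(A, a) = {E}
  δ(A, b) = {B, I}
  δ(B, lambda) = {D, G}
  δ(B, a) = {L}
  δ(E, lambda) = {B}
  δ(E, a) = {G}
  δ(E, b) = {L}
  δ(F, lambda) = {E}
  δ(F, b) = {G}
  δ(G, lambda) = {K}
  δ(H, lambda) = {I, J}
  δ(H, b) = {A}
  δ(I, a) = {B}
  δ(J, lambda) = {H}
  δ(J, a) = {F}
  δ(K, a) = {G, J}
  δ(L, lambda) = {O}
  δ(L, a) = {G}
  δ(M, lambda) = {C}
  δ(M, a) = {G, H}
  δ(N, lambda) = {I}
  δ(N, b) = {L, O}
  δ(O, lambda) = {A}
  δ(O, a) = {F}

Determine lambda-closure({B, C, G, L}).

Start with {B, C, G, L}.
From B via lambda: add D.
From G via lambda: add K.
From L via lambda: add O.
From O via lambda: add A.
From A via lambda: add F.
From F via lambda: add E.
No new states can be added; the closed set is {A, B, C, D, E, F, G, K, L, O}.

{A, B, C, D, E, F, G, K, L, O}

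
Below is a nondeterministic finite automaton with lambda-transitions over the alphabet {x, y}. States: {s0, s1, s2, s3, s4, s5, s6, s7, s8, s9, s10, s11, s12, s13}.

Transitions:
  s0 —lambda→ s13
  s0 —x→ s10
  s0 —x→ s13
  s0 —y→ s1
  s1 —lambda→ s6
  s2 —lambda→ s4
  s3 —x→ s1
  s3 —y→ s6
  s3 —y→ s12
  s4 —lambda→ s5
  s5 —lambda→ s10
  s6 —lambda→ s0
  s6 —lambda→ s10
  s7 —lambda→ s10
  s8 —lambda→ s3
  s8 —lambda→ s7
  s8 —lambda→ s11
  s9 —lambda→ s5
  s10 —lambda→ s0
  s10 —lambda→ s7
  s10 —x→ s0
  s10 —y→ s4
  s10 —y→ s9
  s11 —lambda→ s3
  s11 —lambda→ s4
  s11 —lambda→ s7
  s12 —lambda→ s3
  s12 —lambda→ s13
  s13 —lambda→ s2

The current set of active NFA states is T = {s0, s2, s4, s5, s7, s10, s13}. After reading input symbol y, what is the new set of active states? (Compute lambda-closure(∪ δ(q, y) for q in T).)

{s0, s1, s2, s4, s5, s6, s7, s9, s10, s13}

s0 on y → {s1}.
s10 on y → {s4, s9}.
No y-transition from s2, s4, s5, s7, s13.
Union after reading y: {s1, s4, s9}.
Now take the lambda-closure:
From s1 via lambda: add s6.
From s4 via lambda: add s5.
From s5 via lambda: add s10.
From s6 via lambda: add s0.
From s0 via lambda: add s13.
From s10 via lambda: add s7.
From s13 via lambda: add s2.
No new states can be added; the closed set is {s0, s1, s2, s4, s5, s6, s7, s9, s10, s13}.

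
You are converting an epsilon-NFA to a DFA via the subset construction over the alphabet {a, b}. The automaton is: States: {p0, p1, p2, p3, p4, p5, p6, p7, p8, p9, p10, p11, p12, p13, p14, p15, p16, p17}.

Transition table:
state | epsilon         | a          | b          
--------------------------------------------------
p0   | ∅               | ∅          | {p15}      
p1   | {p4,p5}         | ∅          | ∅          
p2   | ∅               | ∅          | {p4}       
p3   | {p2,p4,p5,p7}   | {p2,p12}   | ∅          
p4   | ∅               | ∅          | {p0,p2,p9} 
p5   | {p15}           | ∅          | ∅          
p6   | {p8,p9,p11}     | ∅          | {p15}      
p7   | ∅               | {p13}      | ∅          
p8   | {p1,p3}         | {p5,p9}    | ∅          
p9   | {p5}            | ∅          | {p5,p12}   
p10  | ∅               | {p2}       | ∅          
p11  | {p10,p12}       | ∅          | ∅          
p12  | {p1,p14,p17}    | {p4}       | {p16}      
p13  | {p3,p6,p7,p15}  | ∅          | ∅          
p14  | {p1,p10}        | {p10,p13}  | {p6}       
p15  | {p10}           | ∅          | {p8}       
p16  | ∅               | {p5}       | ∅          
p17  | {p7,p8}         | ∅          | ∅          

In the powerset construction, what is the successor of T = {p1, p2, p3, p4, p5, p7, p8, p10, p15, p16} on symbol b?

{p0, p1, p2, p3, p4, p5, p7, p8, p9, p10, p15}

p2 on b → {p4}.
p4 on b → {p0, p2, p9}.
p15 on b → {p8}.
No b-transition from p1, p3, p5, p7, p8, p10, p16.
Union after reading b: {p0, p2, p4, p8, p9}.
Now take the epsilon-closure:
From p8 via epsilon: add p1, p3.
From p9 via epsilon: add p5.
From p3 via epsilon: add p7.
From p5 via epsilon: add p15.
From p15 via epsilon: add p10.
No new states can be added; the closed set is {p0, p1, p2, p3, p4, p5, p7, p8, p9, p10, p15}.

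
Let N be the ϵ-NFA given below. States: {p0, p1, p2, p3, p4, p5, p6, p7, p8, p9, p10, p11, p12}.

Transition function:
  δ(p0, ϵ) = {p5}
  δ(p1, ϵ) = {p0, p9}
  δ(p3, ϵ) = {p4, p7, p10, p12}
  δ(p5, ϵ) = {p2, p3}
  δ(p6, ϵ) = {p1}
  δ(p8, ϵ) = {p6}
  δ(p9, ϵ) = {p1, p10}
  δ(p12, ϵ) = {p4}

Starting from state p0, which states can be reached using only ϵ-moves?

Start with {p0}.
From p0 via ϵ: add p5.
From p5 via ϵ: add p2, p3.
From p3 via ϵ: add p4, p7, p10, p12.
No new states can be added; the closed set is {p0, p2, p3, p4, p5, p7, p10, p12}.

{p0, p2, p3, p4, p5, p7, p10, p12}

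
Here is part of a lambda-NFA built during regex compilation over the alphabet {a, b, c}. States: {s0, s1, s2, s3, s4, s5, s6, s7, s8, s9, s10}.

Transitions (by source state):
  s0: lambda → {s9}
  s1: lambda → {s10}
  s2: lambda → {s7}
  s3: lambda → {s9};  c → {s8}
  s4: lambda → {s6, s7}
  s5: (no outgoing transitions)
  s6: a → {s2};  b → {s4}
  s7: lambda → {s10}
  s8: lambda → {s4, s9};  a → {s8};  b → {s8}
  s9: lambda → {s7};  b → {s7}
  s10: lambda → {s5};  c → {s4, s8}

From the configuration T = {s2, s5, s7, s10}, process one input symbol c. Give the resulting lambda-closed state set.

s10 on c → {s4, s8}.
No c-transition from s2, s5, s7.
Union after reading c: {s4, s8}.
Now take the lambda-closure:
From s4 via lambda: add s6, s7.
From s8 via lambda: add s9.
From s7 via lambda: add s10.
From s10 via lambda: add s5.
No new states can be added; the closed set is {s4, s5, s6, s7, s8, s9, s10}.

{s4, s5, s6, s7, s8, s9, s10}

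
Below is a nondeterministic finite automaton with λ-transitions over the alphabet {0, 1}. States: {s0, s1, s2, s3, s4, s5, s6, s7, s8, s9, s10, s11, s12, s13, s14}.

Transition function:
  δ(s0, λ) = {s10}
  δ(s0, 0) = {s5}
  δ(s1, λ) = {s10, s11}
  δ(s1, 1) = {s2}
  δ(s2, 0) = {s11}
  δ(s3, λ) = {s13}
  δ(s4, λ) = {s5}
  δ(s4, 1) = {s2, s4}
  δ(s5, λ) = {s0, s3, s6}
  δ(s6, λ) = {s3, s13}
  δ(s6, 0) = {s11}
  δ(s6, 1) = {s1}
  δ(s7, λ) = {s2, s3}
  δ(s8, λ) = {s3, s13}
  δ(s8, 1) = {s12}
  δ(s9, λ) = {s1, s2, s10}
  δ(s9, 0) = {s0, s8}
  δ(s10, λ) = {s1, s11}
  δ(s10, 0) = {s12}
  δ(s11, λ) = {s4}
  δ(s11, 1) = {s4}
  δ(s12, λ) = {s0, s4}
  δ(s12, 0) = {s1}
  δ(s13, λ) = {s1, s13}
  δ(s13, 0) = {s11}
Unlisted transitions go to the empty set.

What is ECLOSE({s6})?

{s0, s1, s3, s4, s5, s6, s10, s11, s13}

Start with {s6}.
From s6 via λ: add s3, s13.
From s13 via λ: add s1.
From s1 via λ: add s10, s11.
From s11 via λ: add s4.
From s4 via λ: add s5.
From s5 via λ: add s0.
No new states can be added; the closed set is {s0, s1, s3, s4, s5, s6, s10, s11, s13}.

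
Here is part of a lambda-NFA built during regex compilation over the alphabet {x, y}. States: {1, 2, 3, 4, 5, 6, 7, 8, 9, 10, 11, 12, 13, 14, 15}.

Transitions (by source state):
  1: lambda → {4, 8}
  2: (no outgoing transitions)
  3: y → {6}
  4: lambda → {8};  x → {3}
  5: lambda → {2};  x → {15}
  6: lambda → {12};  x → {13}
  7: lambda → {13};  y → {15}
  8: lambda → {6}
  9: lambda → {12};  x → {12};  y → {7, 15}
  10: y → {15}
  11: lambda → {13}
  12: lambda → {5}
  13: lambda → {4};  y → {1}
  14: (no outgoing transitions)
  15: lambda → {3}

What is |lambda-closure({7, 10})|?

Start with {7, 10}.
From 7 via lambda: add 13.
From 13 via lambda: add 4.
From 4 via lambda: add 8.
From 8 via lambda: add 6.
From 6 via lambda: add 12.
From 12 via lambda: add 5.
From 5 via lambda: add 2.
lambda-closure = {2, 4, 5, 6, 7, 8, 10, 12, 13}, which has 9 states.

9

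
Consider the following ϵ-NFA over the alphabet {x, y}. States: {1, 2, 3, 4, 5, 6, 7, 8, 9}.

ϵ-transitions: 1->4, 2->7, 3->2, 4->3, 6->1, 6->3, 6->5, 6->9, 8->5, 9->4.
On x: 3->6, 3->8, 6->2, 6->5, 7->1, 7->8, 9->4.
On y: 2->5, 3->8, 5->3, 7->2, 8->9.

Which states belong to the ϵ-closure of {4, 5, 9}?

Start with {4, 5, 9}.
From 4 via ϵ: add 3.
From 3 via ϵ: add 2.
From 2 via ϵ: add 7.
No new states can be added; the closed set is {2, 3, 4, 5, 7, 9}.

{2, 3, 4, 5, 7, 9}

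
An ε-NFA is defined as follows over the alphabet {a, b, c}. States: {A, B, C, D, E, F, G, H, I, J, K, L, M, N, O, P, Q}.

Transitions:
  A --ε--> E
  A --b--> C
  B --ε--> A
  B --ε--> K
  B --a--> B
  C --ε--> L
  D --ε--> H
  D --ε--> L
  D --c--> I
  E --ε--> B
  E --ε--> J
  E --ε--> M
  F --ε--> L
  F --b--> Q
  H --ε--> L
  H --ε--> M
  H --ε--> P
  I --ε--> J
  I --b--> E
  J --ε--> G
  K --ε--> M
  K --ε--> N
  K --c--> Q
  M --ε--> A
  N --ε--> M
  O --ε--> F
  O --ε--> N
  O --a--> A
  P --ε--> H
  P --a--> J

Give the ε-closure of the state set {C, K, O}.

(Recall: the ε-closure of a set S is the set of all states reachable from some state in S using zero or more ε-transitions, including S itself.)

{A, B, C, E, F, G, J, K, L, M, N, O}

Start with {C, K, O}.
From C via ε: add L.
From K via ε: add M, N.
From O via ε: add F.
From M via ε: add A.
From A via ε: add E.
From E via ε: add B, J.
From J via ε: add G.
No new states can be added; the closed set is {A, B, C, E, F, G, J, K, L, M, N, O}.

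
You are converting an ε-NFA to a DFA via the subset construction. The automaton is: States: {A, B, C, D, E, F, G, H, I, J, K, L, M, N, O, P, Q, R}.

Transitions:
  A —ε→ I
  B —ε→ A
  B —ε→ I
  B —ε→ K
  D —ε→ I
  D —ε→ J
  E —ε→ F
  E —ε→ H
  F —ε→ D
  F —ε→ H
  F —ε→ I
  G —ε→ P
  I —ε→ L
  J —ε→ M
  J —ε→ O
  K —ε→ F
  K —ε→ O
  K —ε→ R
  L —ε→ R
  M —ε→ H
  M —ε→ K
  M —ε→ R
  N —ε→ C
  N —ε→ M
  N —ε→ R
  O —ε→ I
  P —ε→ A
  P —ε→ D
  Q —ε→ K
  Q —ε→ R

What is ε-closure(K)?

{D, F, H, I, J, K, L, M, O, R}

Start with {K}.
From K via ε: add F, O, R.
From F via ε: add D, H, I.
From D via ε: add J.
From I via ε: add L.
From J via ε: add M.
No new states can be added; the closed set is {D, F, H, I, J, K, L, M, O, R}.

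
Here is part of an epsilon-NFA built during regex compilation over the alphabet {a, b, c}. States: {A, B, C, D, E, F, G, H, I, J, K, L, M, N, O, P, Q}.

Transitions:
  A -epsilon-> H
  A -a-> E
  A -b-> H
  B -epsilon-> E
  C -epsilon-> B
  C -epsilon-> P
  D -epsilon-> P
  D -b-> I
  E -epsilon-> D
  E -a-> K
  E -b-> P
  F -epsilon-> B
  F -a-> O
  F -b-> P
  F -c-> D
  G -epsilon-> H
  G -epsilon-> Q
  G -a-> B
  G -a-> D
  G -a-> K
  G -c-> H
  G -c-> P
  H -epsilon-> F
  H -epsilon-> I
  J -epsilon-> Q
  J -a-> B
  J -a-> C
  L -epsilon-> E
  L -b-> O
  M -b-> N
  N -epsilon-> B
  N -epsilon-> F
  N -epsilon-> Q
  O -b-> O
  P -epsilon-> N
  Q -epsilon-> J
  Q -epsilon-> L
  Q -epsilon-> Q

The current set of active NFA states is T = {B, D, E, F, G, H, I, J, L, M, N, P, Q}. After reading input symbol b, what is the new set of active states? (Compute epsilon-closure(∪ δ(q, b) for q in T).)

D on b → {I}.
E on b → {P}.
F on b → {P}.
L on b → {O}.
M on b → {N}.
No b-transition from B, G, H, I, J, N, P, Q.
Union after reading b: {I, N, O, P}.
Now take the epsilon-closure:
From N via epsilon: add B, F, Q.
From B via epsilon: add E.
From Q via epsilon: add J, L.
From E via epsilon: add D.
No new states can be added; the closed set is {B, D, E, F, I, J, L, N, O, P, Q}.

{B, D, E, F, I, J, L, N, O, P, Q}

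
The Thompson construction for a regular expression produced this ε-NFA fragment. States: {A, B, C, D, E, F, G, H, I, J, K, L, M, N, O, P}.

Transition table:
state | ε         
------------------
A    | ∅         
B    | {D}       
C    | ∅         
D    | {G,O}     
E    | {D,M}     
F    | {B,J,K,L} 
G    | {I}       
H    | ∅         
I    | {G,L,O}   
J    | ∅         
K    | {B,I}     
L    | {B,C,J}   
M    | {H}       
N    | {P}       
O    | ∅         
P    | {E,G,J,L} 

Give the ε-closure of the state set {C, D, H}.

Start with {C, D, H}.
From D via ε: add G, O.
From G via ε: add I.
From I via ε: add L.
From L via ε: add B, J.
No new states can be added; the closed set is {B, C, D, G, H, I, J, L, O}.

{B, C, D, G, H, I, J, L, O}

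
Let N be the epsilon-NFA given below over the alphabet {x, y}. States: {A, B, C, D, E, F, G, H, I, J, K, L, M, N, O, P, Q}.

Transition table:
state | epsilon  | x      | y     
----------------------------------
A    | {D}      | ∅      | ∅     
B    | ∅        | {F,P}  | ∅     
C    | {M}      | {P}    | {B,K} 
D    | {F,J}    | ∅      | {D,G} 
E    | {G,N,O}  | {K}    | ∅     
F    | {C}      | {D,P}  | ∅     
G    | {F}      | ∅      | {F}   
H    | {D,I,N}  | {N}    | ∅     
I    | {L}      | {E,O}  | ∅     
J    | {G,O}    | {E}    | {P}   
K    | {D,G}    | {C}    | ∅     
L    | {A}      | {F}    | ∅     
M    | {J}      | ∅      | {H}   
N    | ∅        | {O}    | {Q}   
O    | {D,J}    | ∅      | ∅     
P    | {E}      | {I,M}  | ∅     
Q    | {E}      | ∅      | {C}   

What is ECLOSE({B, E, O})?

Start with {B, E, O}.
From E via epsilon: add G, N.
From O via epsilon: add D, J.
From D via epsilon: add F.
From F via epsilon: add C.
From C via epsilon: add M.
No new states can be added; the closed set is {B, C, D, E, F, G, J, M, N, O}.

{B, C, D, E, F, G, J, M, N, O}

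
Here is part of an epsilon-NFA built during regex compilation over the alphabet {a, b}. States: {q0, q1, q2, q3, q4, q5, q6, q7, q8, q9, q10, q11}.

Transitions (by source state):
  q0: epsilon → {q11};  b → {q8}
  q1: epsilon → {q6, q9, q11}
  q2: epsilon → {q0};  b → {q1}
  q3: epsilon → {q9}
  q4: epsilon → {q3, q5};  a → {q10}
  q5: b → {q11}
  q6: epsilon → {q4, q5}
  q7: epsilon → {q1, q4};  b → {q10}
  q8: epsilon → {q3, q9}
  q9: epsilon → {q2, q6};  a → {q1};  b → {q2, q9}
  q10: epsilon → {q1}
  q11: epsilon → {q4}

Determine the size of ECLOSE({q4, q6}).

Start with {q4, q6}.
From q4 via epsilon: add q3, q5.
From q3 via epsilon: add q9.
From q9 via epsilon: add q2.
From q2 via epsilon: add q0.
From q0 via epsilon: add q11.
epsilon-closure = {q0, q2, q3, q4, q5, q6, q9, q11}, which has 8 states.

8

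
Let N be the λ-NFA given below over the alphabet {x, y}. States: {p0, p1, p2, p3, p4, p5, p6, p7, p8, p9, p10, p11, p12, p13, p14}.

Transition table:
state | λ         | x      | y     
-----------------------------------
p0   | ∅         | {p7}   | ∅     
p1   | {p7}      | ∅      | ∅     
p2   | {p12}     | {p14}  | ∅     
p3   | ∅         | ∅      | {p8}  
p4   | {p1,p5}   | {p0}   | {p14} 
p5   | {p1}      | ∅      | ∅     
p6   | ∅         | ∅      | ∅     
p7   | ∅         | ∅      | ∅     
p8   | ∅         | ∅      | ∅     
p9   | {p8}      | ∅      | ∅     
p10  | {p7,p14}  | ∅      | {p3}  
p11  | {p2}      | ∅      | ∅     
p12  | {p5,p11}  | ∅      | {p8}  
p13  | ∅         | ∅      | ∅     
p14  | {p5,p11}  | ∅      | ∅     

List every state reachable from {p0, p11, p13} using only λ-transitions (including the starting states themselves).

Start with {p0, p11, p13}.
From p11 via λ: add p2.
From p2 via λ: add p12.
From p12 via λ: add p5.
From p5 via λ: add p1.
From p1 via λ: add p7.
No new states can be added; the closed set is {p0, p1, p2, p5, p7, p11, p12, p13}.

{p0, p1, p2, p5, p7, p11, p12, p13}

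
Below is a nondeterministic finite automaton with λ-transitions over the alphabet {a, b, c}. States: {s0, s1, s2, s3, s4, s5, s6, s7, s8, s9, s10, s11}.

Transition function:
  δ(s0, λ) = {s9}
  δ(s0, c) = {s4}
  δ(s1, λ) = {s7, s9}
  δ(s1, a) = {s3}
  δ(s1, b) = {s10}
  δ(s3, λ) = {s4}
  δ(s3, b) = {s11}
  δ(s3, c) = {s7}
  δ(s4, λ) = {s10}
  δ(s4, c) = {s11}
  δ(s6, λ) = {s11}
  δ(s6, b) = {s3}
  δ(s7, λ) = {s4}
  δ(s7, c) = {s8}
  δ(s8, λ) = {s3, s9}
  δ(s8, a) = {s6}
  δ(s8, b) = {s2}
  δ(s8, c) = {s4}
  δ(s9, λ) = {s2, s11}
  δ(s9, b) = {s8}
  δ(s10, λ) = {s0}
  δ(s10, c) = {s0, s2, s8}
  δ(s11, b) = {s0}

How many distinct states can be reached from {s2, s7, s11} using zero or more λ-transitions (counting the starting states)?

Start with {s2, s7, s11}.
From s7 via λ: add s4.
From s4 via λ: add s10.
From s10 via λ: add s0.
From s0 via λ: add s9.
λ-closure = {s0, s2, s4, s7, s9, s10, s11}, which has 7 states.

7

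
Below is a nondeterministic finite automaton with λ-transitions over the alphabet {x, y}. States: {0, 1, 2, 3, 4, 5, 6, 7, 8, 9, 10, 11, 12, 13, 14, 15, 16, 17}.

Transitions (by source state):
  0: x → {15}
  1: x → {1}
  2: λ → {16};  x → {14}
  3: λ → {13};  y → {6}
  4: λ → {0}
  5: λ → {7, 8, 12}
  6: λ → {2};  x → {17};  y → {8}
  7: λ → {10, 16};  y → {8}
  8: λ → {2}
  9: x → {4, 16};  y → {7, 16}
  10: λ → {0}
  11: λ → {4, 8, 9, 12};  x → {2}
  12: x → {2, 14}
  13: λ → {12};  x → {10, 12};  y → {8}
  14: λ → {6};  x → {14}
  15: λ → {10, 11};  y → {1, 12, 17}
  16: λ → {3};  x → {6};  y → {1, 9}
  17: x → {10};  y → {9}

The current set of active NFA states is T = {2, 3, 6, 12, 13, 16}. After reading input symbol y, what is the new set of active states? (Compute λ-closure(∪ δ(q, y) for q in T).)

{1, 2, 3, 6, 8, 9, 12, 13, 16}

3 on y → {6}.
6 on y → {8}.
13 on y → {8}.
16 on y → {1, 9}.
No y-transition from 2, 12.
Union after reading y: {1, 6, 8, 9}.
Now take the λ-closure:
From 6 via λ: add 2.
From 2 via λ: add 16.
From 16 via λ: add 3.
From 3 via λ: add 13.
From 13 via λ: add 12.
No new states can be added; the closed set is {1, 2, 3, 6, 8, 9, 12, 13, 16}.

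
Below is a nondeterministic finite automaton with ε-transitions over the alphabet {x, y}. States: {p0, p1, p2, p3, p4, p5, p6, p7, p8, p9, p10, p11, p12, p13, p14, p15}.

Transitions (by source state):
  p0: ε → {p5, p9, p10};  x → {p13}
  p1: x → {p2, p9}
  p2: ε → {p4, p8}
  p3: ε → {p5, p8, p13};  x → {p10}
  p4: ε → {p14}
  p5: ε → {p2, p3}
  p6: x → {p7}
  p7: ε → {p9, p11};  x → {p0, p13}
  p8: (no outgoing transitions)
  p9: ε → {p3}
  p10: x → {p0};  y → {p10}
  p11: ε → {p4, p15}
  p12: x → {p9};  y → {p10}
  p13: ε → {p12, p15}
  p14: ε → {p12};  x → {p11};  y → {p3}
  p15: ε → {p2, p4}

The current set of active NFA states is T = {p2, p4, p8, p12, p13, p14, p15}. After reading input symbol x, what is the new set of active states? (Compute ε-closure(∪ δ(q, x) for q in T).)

p12 on x → {p9}.
p14 on x → {p11}.
No x-transition from p2, p4, p8, p13, p15.
Union after reading x: {p9, p11}.
Now take the ε-closure:
From p9 via ε: add p3.
From p11 via ε: add p4, p15.
From p3 via ε: add p5, p8, p13.
From p4 via ε: add p14.
From p15 via ε: add p2.
From p13 via ε: add p12.
No new states can be added; the closed set is {p2, p3, p4, p5, p8, p9, p11, p12, p13, p14, p15}.

{p2, p3, p4, p5, p8, p9, p11, p12, p13, p14, p15}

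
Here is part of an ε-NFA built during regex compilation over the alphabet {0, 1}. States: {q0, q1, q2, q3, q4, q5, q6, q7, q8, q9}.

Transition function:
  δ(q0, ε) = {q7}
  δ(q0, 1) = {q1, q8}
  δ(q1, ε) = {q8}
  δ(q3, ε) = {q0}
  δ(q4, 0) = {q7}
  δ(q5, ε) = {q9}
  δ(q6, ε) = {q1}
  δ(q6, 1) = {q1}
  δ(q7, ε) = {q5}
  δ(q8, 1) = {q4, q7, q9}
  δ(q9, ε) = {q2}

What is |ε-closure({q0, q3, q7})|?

6

Start with {q0, q3, q7}.
From q7 via ε: add q5.
From q5 via ε: add q9.
From q9 via ε: add q2.
ε-closure = {q0, q2, q3, q5, q7, q9}, which has 6 states.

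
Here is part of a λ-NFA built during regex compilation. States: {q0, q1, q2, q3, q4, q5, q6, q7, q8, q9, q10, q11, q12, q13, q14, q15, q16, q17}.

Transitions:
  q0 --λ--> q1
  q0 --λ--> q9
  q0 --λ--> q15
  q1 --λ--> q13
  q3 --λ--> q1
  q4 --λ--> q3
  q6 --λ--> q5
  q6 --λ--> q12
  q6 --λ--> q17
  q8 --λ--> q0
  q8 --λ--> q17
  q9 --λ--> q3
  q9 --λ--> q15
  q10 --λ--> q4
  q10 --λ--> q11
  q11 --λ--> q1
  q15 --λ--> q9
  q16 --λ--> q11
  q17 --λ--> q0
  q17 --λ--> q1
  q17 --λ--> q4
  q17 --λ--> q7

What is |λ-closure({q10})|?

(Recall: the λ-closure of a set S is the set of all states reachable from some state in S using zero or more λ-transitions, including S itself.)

Start with {q10}.
From q10 via λ: add q4, q11.
From q4 via λ: add q3.
From q11 via λ: add q1.
From q1 via λ: add q13.
λ-closure = {q1, q3, q4, q10, q11, q13}, which has 6 states.

6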